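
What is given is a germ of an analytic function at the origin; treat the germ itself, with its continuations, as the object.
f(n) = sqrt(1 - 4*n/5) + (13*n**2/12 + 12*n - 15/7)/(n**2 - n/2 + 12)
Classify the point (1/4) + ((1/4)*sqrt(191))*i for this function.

The point is a pole of order 1.

The denominator factor n**2 - n/2 + 12 vanishes at (1/4) + ((1/4)*sqrt(191))*i and appears to the power 1; the numerator there equals (-8069/672) + ((301/96)*sqrt(191))*i, nonzero, and no other factor vanishes.
The branch terms are analytic at this point.
Hence a pole whose order is the multiplicity, 1.


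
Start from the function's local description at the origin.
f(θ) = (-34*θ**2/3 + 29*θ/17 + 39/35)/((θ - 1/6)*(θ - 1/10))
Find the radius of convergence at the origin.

Denominator factor (θ - 1/6): pole of order 1 at 1/6, modulus 1/6.
Denominator factor (θ - 1/10): pole of order 1 at 1/10, modulus 1/10.
The radius of convergence is the smallest modulus among the singular points: 1/10.

The radius of convergence is 1/10.


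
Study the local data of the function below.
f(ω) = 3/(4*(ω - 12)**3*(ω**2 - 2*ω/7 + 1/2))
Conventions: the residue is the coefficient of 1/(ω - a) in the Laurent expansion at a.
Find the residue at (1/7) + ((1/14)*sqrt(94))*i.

The factor ω**2 - 2*ω/7 + 1/2 splits as (ω - a)(ω - a') with a = (1/7) + ((1/14)*sqrt(94))*i, a' = (1/7) - ((1/14)*sqrt(94))*i. At the order-1 pole a set g(ω) = (ω - a)*f(ω) = [3/(4*(ω - 12)**3)] / (ω - a').
Simple pole: residue = g(a) at a = (1/7) + ((1/14)*sqrt(94))*i, which is (-867027/15407468750) + ((23769291/724151031250)*sqrt(94))*i.

The residue is (-867027/15407468750) + ((23769291/724151031250)*sqrt(94))*i.


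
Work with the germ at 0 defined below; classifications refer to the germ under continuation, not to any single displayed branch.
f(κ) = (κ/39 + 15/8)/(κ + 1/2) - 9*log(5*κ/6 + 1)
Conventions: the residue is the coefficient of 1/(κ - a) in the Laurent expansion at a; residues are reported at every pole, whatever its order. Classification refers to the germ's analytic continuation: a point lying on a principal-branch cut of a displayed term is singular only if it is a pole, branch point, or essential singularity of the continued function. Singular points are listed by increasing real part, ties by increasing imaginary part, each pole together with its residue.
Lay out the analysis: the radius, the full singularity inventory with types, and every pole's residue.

Radius of convergence at 0: 1/2.
At -6/5: a logarithmic branch point.
At -1/2: a pole of order 1; residue 581/312.

Denominator factor (κ + 1/2): pole of order 1 at -1/2, modulus 1/2.
Branch term (-9)*log(1 - κ/(-6/5)): its argument vanishes at κ = -6/5, a logarithmic branch point, modulus 6/5.
The radius of convergence is the smallest modulus among the singular points: 1/2.
The branch term is analytic at -1/2 and contributes nothing to the residue; only the rational part matters.
At the order-1 pole -1/2 set g(κ) = (κ - (-1/2))*(rational part) = κ/39 + 15/8.
Simple pole: residue = g(a) at a = -1/2, which is 581/312.
List the singular points by increasing real part (a conjugate pair: the negative imaginary part first).


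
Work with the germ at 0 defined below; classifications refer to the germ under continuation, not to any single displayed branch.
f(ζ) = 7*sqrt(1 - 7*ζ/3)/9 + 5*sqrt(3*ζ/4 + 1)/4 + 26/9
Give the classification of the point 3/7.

The point is an algebraic (square-root) branch point.

The term (7/9)*sqrt(1 - ζ/(3/7)) has argument 1 - 3/7/(3/7) = 0 at 3/7: a square-root (algebraic, two-sheeted) branch point; the remaining terms are analytic or single-valued there.


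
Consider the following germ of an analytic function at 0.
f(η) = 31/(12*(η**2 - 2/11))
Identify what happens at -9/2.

Denominator factors: η**2 - 2/11 = 883/44 at η = -9/2 — none vanishes.
So the germ continues analytically to -9/2.

The point is a regular point.


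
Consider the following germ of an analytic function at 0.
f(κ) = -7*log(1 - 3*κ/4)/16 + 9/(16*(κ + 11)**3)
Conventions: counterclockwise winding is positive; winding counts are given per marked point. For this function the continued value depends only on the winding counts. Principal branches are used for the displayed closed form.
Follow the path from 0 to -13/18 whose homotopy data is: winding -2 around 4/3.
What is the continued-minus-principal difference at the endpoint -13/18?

The rational part is single-valued and drops out of the difference; each branch term changes only by its own monodromy.
(-7/16)*log(1 - κ/(4/3)): each positive loop around 4/3 adds 2*pi*i to the log, so winding -2 contributes (-7/16)*(-2)*2*pi*i = (7/4)*pi*i.
Summing the contributions at κ = -13/18 gives (7/4)*pi*i.

Continued minus principal equals (7/4)*pi*i.


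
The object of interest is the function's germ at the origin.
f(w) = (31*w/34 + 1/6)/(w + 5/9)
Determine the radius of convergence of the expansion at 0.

The radius of convergence is 5/9.

Denominator factor (w + 5/9): pole of order 1 at -5/9, modulus 5/9.
The radius of convergence is the smallest modulus among the singular points: 5/9.


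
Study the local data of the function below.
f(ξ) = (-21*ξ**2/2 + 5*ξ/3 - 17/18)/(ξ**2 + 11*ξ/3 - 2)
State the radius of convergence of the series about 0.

The radius of convergence is -11/6 + (1/6)*sqrt(193).

Denominator factor (ξ**2 + 11*ξ/3 - 2): discriminant 193/9, real irrational roots -11/6 + (1/6)*sqrt(193) and -11/6 - (1/6)*sqrt(193); poles of order 1, moduli -11/6 + (1/6)*sqrt(193) and 11/6 + (1/6)*sqrt(193).
The radius of convergence is the smallest modulus among the singular points: -11/6 + (1/6)*sqrt(193).


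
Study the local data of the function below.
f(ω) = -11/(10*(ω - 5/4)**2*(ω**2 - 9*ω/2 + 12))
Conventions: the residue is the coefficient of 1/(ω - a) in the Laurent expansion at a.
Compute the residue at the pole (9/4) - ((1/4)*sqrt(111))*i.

The residue is (1408/80645) + ((3344/1790319)*sqrt(111))*i.

The factor ω**2 - 9*ω/2 + 12 splits as (ω - a)(ω - a') with a = (9/4) - ((1/4)*sqrt(111))*i, a' = (9/4) + ((1/4)*sqrt(111))*i. At the order-1 pole a set g(ω) = (ω - a)*f(ω) = [-11/(10*(ω - 5/4)**2)] / (ω - a').
Simple pole: residue = g(a) at a = (9/4) - ((1/4)*sqrt(111))*i, which is (1408/80645) + ((3344/1790319)*sqrt(111))*i.


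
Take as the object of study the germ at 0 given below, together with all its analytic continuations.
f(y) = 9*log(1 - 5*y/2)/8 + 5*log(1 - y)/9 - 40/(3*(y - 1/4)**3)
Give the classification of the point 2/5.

The point is a logarithmic branch point.

The term (9/8)*log(1 - y/(2/5)) has argument 1 - 2/5/(2/5) = 0 at 2/5: a logarithmic (infinitely-sheeted) branch point; the remaining terms are analytic or single-valued there.


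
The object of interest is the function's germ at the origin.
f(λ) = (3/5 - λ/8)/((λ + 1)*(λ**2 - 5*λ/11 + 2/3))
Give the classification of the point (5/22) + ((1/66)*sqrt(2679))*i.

The denominator factor λ**2 - 5*λ/11 + 2/3 vanishes at (5/22) + ((1/66)*sqrt(2679))*i and appears to the power 1; the numerator there equals (503/880) - ((1/528)*sqrt(2679))*i, nonzero, and no other factor vanishes.
Hence a pole whose order is the multiplicity, 1.

The point is a pole of order 1.


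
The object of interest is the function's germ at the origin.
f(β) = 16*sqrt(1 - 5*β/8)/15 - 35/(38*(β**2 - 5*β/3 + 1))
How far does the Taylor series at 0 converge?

Denominator factor (β**2 - 5*β/3 + 1): discriminant -11/9, complex-conjugate roots (5/6) + ((1/6)*sqrt(11))*i and (5/6) - ((1/6)*sqrt(11))*i; poles of order 1, moduli 1 and 1.
Branch term (16/15)*sqrt(1 - β/(8/5)): its argument vanishes at β = 8/5, a square-root branch point, modulus 8/5.
The radius of convergence is the smallest modulus among the singular points: 1.

The radius of convergence is 1.


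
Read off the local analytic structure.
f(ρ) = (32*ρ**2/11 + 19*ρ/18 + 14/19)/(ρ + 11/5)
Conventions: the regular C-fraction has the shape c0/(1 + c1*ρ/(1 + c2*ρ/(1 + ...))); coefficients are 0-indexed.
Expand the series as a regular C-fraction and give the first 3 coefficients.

Taylor coefficients (expand at 0): a_0 = 70/209, a_1 = 13555/41382, a_2 = 534145/455202.
c0 = a_0 = 70/209. Peel one level at a time: if S = 1 + c*ρ/S' with S'(0) = 1, then c is the ρ-coefficient of S and S' = c*ρ/(S - 1).
S_1 = c0/f = 1 + (-2711/2772)*ρ + (-161747/63504)*ρ^2 + ...; c1 = -2711/2772.
S_2 = c1*ρ/(S_1 - 1) = 1 + (-1779217/683172)*ρ + ...; c2 = -1779217/683172.

The regular C-fraction coefficients are [70/209, -2711/2772, -1779217/683172].


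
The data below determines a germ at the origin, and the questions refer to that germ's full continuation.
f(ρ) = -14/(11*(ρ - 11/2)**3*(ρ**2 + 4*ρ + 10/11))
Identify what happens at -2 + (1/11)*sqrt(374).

The point is a pole of order 1.

The denominator factor ρ**2 + 4*ρ + 10/11 vanishes at -2 + (1/11)*sqrt(374) and appears to the power 1; the numerator there equals -14/11, nonzero, and no other factor vanishes.
Hence a pole whose order is the multiplicity, 1.


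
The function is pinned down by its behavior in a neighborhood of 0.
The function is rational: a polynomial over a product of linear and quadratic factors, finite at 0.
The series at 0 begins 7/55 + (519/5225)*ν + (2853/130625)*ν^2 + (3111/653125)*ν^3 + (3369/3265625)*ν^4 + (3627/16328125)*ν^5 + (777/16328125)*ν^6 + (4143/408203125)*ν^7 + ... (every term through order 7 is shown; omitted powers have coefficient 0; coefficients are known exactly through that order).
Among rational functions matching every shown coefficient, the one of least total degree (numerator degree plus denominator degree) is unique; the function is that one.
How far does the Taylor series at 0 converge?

The radius of convergence is 5.

No rational of total degree below 4 reproduces all 8 coefficients; solving the [2/2] Pade equations on them gives f(ν) = (-8*ν**2/25 + 23*ν/19 + 35/11)/(ν - 5)**2, whose expansion matches every shown term.
Denominator factor (ν - 5)^2: pole of order 2 at 5, modulus 5.
The radius of convergence is the smallest modulus among the singular points: 5.


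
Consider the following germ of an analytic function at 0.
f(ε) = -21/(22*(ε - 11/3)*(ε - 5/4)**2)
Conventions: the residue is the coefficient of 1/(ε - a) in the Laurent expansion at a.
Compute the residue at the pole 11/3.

At the order-1 pole 11/3 set g(ε) = (ε - (11/3))*f(ε) = -21/(22*(ε - 5/4)**2).
Simple pole: residue = g(a) at a = 11/3, which is -1512/9251.

The residue is -1512/9251.


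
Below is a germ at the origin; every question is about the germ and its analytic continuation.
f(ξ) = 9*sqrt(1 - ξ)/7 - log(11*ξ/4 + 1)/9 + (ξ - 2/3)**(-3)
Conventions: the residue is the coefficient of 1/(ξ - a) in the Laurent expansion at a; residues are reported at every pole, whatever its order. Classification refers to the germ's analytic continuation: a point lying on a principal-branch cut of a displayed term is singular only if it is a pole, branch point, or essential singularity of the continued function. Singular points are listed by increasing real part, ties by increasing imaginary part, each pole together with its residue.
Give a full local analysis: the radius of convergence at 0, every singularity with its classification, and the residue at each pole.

Radius of convergence at 0: 4/11.
At -4/11: a logarithmic branch point.
At 2/3: a pole of order 3; residue 0.
At 1: an algebraic (square-root) branch point.

Denominator factor (ξ - 2/3)^3: pole of order 3 at 2/3, modulus 2/3.
Branch term (9/7)*sqrt(1 - ξ/(1)): its argument vanishes at ξ = 1, a square-root branch point, modulus 1.
Branch term (-1/9)*log(1 - ξ/(-4/11)): its argument vanishes at ξ = -4/11, a logarithmic branch point, modulus 4/11.
The radius of convergence is the smallest modulus among the singular points: 4/11.
The branch terms are analytic at 2/3 and contribute nothing to the residue; only the rational part matters.
At the order-3 pole 2/3 set g(ξ) = (ξ - (2/3))^3*(rational part) = 1.
Order-3 pole: residue = g''(a)/2; g''(2/3) = 0, so the residue is 0.
List the singular points by increasing real part (a conjugate pair: the negative imaginary part first).


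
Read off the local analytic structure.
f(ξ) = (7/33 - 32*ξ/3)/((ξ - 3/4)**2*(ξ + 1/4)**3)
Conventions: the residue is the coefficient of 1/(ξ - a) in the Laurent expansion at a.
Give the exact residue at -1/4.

The residue is -419/33.

At the order-3 pole -1/4 set g(ξ) = (ξ - (-1/4))^3*f(ξ) = (7/33 - 32*ξ/3)/(ξ - 3/4)**2.
Order-3 pole: residue = g''(a)/2; g''(-1/4) = -838/33, so the residue is -419/33.


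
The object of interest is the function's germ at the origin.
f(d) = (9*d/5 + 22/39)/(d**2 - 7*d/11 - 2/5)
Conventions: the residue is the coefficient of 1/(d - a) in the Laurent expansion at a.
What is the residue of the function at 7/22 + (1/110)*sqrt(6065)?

The factor d**2 - 7*d/11 - 2/5 splits as (d - a)(d - a') with a = 7/22 + (1/110)*sqrt(6065), a' = 7/22 - (1/110)*sqrt(6065). At the order-1 pole a set g(d) = (d - a)*f(d) = [9*d/5 + 22/39] / (d - a').
Simple pole: residue = g(a) at a = 7/22 + (1/110)*sqrt(6065), which is 9/10 + (4877/473070)*sqrt(6065).

The residue is 9/10 + (4877/473070)*sqrt(6065).


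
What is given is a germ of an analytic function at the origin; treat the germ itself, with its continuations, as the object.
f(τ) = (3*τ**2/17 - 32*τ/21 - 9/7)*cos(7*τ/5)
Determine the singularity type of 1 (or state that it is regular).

The point is a regular point.

There is no denominator, hence no pole anywhere.
The factor cos(7*τ/5) is entire.
So the germ continues analytically to 1.


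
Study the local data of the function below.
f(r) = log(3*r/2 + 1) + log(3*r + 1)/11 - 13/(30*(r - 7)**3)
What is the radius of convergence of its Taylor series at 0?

The radius of convergence is 1/3.

Denominator factor (r - 7)^3: pole of order 3 at 7, modulus 7.
Branch term (1/11)*log(1 - r/(-1/3)): its argument vanishes at r = -1/3, a logarithmic branch point, modulus 1/3.
Branch term (1)*log(1 - r/(-2/3)): its argument vanishes at r = -2/3, a logarithmic branch point, modulus 2/3.
The radius of convergence is the smallest modulus among the singular points: 1/3.


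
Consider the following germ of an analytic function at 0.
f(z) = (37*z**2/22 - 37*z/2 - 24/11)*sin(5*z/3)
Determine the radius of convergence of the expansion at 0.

The radius of convergence is infinite.

The factor sin(5*z/3) is entire and contributes no finite singular point.
The polynomial part has no poles.
No finite singular points: the Taylor series at 0 converges everywhere.


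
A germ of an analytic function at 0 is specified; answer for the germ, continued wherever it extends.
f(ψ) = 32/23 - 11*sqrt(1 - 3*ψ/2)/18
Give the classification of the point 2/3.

The point is an algebraic (square-root) branch point.

The term (-11/18)*sqrt(1 - ψ/(2/3)) has argument 1 - 2/3/(2/3) = 0 at 2/3: a square-root (algebraic, two-sheeted) branch point; the remaining terms are analytic or single-valued there.


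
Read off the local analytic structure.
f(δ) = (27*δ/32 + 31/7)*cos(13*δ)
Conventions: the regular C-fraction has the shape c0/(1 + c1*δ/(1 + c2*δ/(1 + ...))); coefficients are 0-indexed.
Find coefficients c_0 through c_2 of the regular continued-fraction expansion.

The regular C-fraction coefficients are [31/7, -189/992, 83189129/187488].

Taylor coefficients (expand at 0): a_0 = 31/7, a_1 = 27/32, a_2 = -5239/14.
c0 = a_0 = 31/7. Peel one level at a time: if S = 1 + c*δ/S' with S'(0) = 1, then c is the δ-coefficient of S and S' = c*δ/(S - 1).
S_1 = c0/f = 1 + (-189/992)*δ + (83189129/984064)*δ^2 + ...; c1 = -189/992.
S_2 = c1*δ/(S_1 - 1) = 1 + (83189129/187488)*δ + ...; c2 = 83189129/187488.


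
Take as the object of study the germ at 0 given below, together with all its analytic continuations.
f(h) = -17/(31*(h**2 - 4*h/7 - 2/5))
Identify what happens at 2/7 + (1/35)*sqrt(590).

The denominator factor h**2 - 4*h/7 - 2/5 vanishes at 2/7 + (1/35)*sqrt(590) and appears to the power 1; the numerator there equals -17/31, nonzero, and no other factor vanishes.
Hence a pole whose order is the multiplicity, 1.

The point is a pole of order 1.


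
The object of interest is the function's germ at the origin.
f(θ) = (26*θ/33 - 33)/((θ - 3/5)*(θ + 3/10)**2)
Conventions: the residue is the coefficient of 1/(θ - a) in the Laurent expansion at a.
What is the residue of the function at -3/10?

The residue is 35780/891.

At the order-2 pole -3/10 set g(θ) = (θ - (-3/10))^2*f(θ) = (26*θ/33 - 33)/(θ - 3/5).
Order-2 pole: residue = g'(a); g'(-3/10) = 35780/891, so the residue is 35780/891.


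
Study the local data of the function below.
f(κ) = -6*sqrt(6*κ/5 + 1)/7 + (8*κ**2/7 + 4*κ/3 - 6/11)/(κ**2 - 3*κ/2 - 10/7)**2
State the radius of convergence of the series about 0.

Denominator factor (κ**2 - 3*κ/2 - 10/7)^2: discriminant 223/28, real irrational roots 3/4 + (1/28)*sqrt(1561) and 3/4 - (1/28)*sqrt(1561); poles of order 2, moduli 3/4 + (1/28)*sqrt(1561) and -3/4 + (1/28)*sqrt(1561).
Branch term (-6/7)*sqrt(1 - κ/(-5/6)): its argument vanishes at κ = -5/6, a square-root branch point, modulus 5/6.
The radius of convergence is the smallest modulus among the singular points: -3/4 + (1/28)*sqrt(1561).

The radius of convergence is -3/4 + (1/28)*sqrt(1561).


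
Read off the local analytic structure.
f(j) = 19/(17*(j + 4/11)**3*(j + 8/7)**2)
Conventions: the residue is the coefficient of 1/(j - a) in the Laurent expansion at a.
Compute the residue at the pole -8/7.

The residue is -667907779/73440000.

At the order-2 pole -8/7 set g(j) = (j - (-8/7))^2*f(j) = 19/(17*(j + 4/11)**3).
Order-2 pole: residue = g'(a); g'(-8/7) = -667907779/73440000, so the residue is -667907779/73440000.


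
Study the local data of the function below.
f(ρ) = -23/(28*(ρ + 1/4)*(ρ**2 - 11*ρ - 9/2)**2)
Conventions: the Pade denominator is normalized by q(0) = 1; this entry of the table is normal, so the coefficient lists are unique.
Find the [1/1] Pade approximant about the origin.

Taylor coefficients needed (expand at 0): a_0 = -92/567, a_1 = 7360/5103, a_2 = -19136/2187.
Write the denominator as Q(ρ) = 1 + q1*ρ. Requiring Q*f - P = O(ρ^3) with deg P <= 1 kills the coefficients of ρ^2..ρ^2 in Q*f:
  ρ^2: a_2 + q1*a_1 = 0, i.e. -19136/2187 + (7360/5103)*q1 = 0.
Solving this linear system: q1 = 91/15.
The numerator is Q*f truncated at degree 1: P0 = a_0 = -92/567; P1 = a_1 + q1*a_0 = 11684/25515.

The Pade approximant has numerator coefficients [-92/567, 11684/25515]; denominator coefficients [1, 91/15].


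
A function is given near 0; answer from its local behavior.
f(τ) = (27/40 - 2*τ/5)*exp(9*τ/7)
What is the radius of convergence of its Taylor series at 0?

The radius of convergence is infinite.

The factor exp(9*τ/7) is entire and contributes no finite singular point.
The polynomial part has no poles.
No finite singular points: the Taylor series at 0 converges everywhere.


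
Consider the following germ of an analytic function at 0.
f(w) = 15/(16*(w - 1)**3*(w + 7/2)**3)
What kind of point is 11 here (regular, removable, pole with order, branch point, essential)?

The point is a regular point.

Denominator factors: w + 7/2 = 29/2 at w = 11; w - 1 = 10 at w = 11 — none vanishes.
So the germ continues analytically to 11.


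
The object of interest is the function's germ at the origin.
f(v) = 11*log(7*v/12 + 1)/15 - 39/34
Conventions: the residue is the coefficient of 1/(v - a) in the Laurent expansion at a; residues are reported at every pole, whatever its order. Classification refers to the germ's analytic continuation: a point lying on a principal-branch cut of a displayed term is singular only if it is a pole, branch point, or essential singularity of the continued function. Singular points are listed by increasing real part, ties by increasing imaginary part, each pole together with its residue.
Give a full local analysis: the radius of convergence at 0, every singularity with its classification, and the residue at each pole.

Radius of convergence at 0: 12/7.
At -12/7: a logarithmic branch point.

Branch term (11/15)*log(1 - v/(-12/7)): its argument vanishes at v = -12/7, a logarithmic branch point, modulus 12/7.
The radius of convergence is the smallest modulus among the singular points: 12/7.


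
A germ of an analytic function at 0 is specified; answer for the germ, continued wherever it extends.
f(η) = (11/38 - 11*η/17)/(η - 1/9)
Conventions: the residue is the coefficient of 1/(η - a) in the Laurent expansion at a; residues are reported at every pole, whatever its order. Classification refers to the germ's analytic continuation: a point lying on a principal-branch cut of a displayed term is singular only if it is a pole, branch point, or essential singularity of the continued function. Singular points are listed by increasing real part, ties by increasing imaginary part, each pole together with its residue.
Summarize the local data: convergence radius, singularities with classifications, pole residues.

Denominator factor (η - 1/9): pole of order 1 at 1/9, modulus 1/9.
The radius of convergence is the smallest modulus among the singular points: 1/9.
At the order-1 pole 1/9 set g(η) = (η - (1/9))*f(η) = 11/38 - 11*η/17.
Simple pole: residue = g(a) at a = 1/9, which is 1265/5814.

Radius of convergence at 0: 1/9.
At 1/9: a pole of order 1; residue 1265/5814.


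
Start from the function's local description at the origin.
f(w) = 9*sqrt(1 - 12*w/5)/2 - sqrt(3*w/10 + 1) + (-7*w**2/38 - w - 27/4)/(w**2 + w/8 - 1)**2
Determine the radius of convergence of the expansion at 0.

Denominator factor (w**2 + w/8 - 1)^2: discriminant 257/64, real irrational roots -1/16 + (1/16)*sqrt(257) and -1/16 - (1/16)*sqrt(257); poles of order 2, moduli -1/16 + (1/16)*sqrt(257) and 1/16 + (1/16)*sqrt(257).
Branch term (-1)*sqrt(1 - w/(-10/3)): its argument vanishes at w = -10/3, a square-root branch point, modulus 10/3.
Branch term (9/2)*sqrt(1 - w/(5/12)): its argument vanishes at w = 5/12, a square-root branch point, modulus 5/12.
The radius of convergence is the smallest modulus among the singular points: 5/12.

The radius of convergence is 5/12.


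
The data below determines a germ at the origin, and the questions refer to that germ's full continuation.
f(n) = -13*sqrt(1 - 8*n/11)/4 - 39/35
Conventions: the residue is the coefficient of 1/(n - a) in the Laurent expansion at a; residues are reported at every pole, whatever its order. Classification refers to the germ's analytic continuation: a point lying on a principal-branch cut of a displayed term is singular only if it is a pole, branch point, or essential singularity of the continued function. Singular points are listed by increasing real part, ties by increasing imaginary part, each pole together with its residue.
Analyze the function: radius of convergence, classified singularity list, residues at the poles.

Branch term (-13/4)*sqrt(1 - n/(11/8)): its argument vanishes at n = 11/8, a square-root branch point, modulus 11/8.
The radius of convergence is the smallest modulus among the singular points: 11/8.

Radius of convergence at 0: 11/8.
At 11/8: an algebraic (square-root) branch point.


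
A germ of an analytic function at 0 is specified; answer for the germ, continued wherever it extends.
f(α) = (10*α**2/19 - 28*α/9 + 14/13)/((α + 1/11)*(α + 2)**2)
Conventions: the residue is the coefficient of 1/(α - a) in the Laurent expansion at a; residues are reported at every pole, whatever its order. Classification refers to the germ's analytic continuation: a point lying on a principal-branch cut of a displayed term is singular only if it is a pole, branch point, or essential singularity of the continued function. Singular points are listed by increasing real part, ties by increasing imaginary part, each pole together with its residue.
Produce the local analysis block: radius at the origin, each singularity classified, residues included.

Denominator factor (α + 2)^2: pole of order 2 at -2, modulus 2.
Denominator factor (α + 1/11): pole of order 1 at -1/11, modulus 1/11.
The radius of convergence is the smallest modulus among the singular points: 1/11.
At the order-2 pole -2 set g(α) = (α - (-2))^2*f(α) = (10*α**2/19 - 28*α/9 + 14/13)/(α + 1/11).
Order-2 pole: residue = g'(a); g'(-2) = 149050/980343, so the residue is 149050/980343.
At the order-1 pole -1/11 set g(α) = (α - (-1/11))*f(α) = (10*α**2/19 - 28*α/9 + 14/13)/(α + 2)**2.
Simple pole: residue = g(a) at a = -1/11, which is 366920/980343.
List the singular points by increasing real part (a conjugate pair: the negative imaginary part first).

Radius of convergence at 0: 1/11.
At -2: a pole of order 2; residue 149050/980343.
At -1/11: a pole of order 1; residue 366920/980343.


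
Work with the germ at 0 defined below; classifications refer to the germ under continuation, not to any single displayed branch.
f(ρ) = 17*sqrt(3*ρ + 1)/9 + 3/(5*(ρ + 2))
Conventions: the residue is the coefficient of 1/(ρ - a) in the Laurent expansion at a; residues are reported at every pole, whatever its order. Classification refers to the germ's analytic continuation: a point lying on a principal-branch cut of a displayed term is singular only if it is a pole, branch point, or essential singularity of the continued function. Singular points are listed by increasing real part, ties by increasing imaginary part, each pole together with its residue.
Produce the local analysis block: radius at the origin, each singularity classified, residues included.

Radius of convergence at 0: 1/3.
At -2: a pole of order 1; residue 3/5.
At -1/3: an algebraic (square-root) branch point.

Denominator factor (ρ + 2): pole of order 1 at -2, modulus 2.
Branch term (17/9)*sqrt(1 - ρ/(-1/3)): its argument vanishes at ρ = -1/3, a square-root branch point, modulus 1/3.
The radius of convergence is the smallest modulus among the singular points: 1/3.
The branch term is analytic at -2 and contributes nothing to the residue; only the rational part matters.
At the order-1 pole -2 set g(ρ) = (ρ - (-2))*(rational part) = 3/5.
Simple pole: residue = g(a) at a = -2, which is 3/5.
List the singular points by increasing real part (a conjugate pair: the negative imaginary part first).


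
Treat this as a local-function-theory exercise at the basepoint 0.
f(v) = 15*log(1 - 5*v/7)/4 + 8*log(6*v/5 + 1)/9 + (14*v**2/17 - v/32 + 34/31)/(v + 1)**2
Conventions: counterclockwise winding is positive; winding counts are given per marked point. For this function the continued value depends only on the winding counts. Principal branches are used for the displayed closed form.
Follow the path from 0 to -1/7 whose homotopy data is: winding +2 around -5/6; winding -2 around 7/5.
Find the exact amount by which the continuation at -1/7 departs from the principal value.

Continued minus principal equals -(103/9)*pi*i.

The rational part is single-valued and drops out of the difference; each branch term changes only by its own monodromy.
(8/9)*log(1 - v/(-5/6)): each positive loop around -5/6 adds 2*pi*i to the log, so winding +2 contributes (8/9)*(2)*2*pi*i = (32/9)*pi*i.
(15/4)*log(1 - v/(7/5)): each positive loop around 7/5 adds 2*pi*i to the log, so winding -2 contributes (15/4)*(-2)*2*pi*i = -(15)*pi*i.
Summing the contributions at v = -1/7 gives -(103/9)*pi*i.


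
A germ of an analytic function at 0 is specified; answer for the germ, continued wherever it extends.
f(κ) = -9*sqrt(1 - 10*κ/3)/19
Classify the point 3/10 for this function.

The point is an algebraic (square-root) branch point.

The term (-9/19)*sqrt(1 - κ/(3/10)) has argument 1 - 3/10/(3/10) = 0 at 3/10: a square-root (algebraic, two-sheeted) branch point; the remaining terms are analytic or single-valued there.


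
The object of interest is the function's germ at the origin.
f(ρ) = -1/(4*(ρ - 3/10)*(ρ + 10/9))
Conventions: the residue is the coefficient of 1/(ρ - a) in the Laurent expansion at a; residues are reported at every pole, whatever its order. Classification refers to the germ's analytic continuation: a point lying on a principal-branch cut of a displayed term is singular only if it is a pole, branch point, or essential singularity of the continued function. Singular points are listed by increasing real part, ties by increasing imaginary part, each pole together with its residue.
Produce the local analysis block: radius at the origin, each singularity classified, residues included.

Radius of convergence at 0: 3/10.
At -10/9: a pole of order 1; residue 45/254.
At 3/10: a pole of order 1; residue -45/254.

Denominator factor (ρ + 10/9): pole of order 1 at -10/9, modulus 10/9.
Denominator factor (ρ - 3/10): pole of order 1 at 3/10, modulus 3/10.
The radius of convergence is the smallest modulus among the singular points: 3/10.
At the order-1 pole -10/9 set g(ρ) = (ρ - (-10/9))*f(ρ) = -1/(4*(ρ - 3/10)).
Simple pole: residue = g(a) at a = -10/9, which is 45/254.
At the order-1 pole 3/10 set g(ρ) = (ρ - (3/10))*f(ρ) = -1/(4*(ρ + 10/9)).
Simple pole: residue = g(a) at a = 3/10, which is -45/254.
List the singular points by increasing real part (a conjugate pair: the negative imaginary part first).


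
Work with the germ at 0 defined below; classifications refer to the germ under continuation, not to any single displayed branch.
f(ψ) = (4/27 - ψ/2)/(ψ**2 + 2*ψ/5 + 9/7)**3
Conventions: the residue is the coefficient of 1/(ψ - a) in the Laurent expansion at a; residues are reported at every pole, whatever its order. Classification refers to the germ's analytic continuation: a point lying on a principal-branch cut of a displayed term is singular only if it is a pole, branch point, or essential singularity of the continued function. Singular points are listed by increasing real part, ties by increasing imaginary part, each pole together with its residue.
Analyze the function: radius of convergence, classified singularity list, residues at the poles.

Denominator factor (ψ**2 + 2*ψ/5 + 9/7)^3: discriminant -872/175, complex-conjugate roots (-1/5) + ((1/35)*sqrt(1526))*i and (-1/5) - ((1/35)*sqrt(1526))*i; poles of order 3, moduli (3/7)*sqrt(7) and (3/7)*sqrt(7).
The radius of convergence is the smallest modulus among the singular points: (3/7)*sqrt(7).
The factor ψ**2 + 2*ψ/5 + 9/7 splits as (ψ - a)(ψ - a') with a = (-1/5) - ((1/35)*sqrt(1526))*i, a' = (-1/5) + ((1/35)*sqrt(1526))*i. At the order-3 pole a set g(ψ) = (ψ - a)^3*f(ψ) = [4/27 - ψ/2] / (ψ - a')^3.
Order-3 pole: residue = g''(a)/2; g''((-1/5) - ((1/35)*sqrt(1526))*i) = ((2051875/1491873408)*sqrt(1526))*i, so the residue is ((2051875/2983746816)*sqrt(1526))*i.
The factor ψ**2 + 2*ψ/5 + 9/7 splits as (ψ - a)(ψ - a') with a = (-1/5) + ((1/35)*sqrt(1526))*i, a' = (-1/5) - ((1/35)*sqrt(1526))*i. At the order-3 pole a set g(ψ) = (ψ - a)^3*f(ψ) = [4/27 - ψ/2] / (ψ - a')^3.
Order-3 pole: residue = g''(a)/2; g''((-1/5) + ((1/35)*sqrt(1526))*i) = -((2051875/1491873408)*sqrt(1526))*i, so the residue is -((2051875/2983746816)*sqrt(1526))*i.
List the singular points by increasing real part (a conjugate pair: the negative imaginary part first).

Radius of convergence at 0: (3/7)*sqrt(7).
At (-1/5) - ((1/35)*sqrt(1526))*i: a pole of order 3; residue ((2051875/2983746816)*sqrt(1526))*i.
At (-1/5) + ((1/35)*sqrt(1526))*i: a pole of order 3; residue -((2051875/2983746816)*sqrt(1526))*i.


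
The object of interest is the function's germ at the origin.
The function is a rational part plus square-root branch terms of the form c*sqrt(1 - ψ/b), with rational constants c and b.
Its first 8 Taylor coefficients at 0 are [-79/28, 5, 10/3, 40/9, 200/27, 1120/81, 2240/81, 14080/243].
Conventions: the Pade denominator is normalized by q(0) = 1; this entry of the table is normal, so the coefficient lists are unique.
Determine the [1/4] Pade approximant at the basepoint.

Taylor coefficients needed (read off): a_0 = -79/28, a_1 = 5, a_2 = 10/3, a_3 = 40/9, a_4 = 200/27, a_5 = 1120/81.
Write the denominator as Q(ψ) = 1 + q1*ψ + q2*ψ^2 + q3*ψ^3 + q4*ψ^4. Requiring Q*f - P = O(ψ^6) with deg P <= 1 kills the coefficients of ψ^2..ψ^5 in Q*f:
  ψ^2: a_2 + q1*a_1 + q2*a_0 = 0, i.e. 10/3 + (5)*q1 + (-79/28)*q2 = 0.
  ψ^3: a_3 + q1*a_2 + q2*a_1 + q3*a_0 = 0, i.e. 40/9 + (10/3)*q1 + (5)*q2 + (-79/28)*q3 = 0.
  ψ^4: a_4 + q1*a_3 + q2*a_2 + q3*a_1 + q4*a_0 = 0, i.e. 200/27 + (40/9)*q1 + (10/3)*q2 + (5)*q3 + (-79/28)*q4 = 0.
  ψ^5: a_5 + q1*a_4 + q2*a_3 + q3*a_2 + q4*a_1 = 0, i.e. 1120/81 + (200/27)*q1 + (40/9)*q2 + (10/3)*q3 + (5)*q4 = 0.
Solving this linear system: q1 = -83789272/86192835, q2 = -3110408/5746189, q3 = -27539008/51715701, q4 = -25294304/51715701.
The numerator is Q*f truncated at degree 1: P0 = a_0 = -79/28; P1 = a_1 + q1*a_0 = 667369621/86192835.

The Pade approximant has numerator coefficients [-79/28, 667369621/86192835]; denominator coefficients [1, -83789272/86192835, -3110408/5746189, -27539008/51715701, -25294304/51715701].


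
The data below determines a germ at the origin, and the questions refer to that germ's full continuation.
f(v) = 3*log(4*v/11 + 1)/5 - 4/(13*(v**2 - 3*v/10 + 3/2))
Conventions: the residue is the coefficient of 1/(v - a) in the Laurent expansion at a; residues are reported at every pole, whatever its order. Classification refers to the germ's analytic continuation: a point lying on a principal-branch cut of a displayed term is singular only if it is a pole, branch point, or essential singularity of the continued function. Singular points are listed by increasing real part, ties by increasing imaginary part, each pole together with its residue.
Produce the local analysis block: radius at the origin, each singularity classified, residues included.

Denominator factor (v**2 - 3*v/10 + 3/2): discriminant -591/100, complex-conjugate roots (3/20) + ((1/20)*sqrt(591))*i and (3/20) - ((1/20)*sqrt(591))*i; poles of order 1, moduli (1/2)*sqrt(6) and (1/2)*sqrt(6).
Branch term (3/5)*log(1 - v/(-11/4)): its argument vanishes at v = -11/4, a logarithmic branch point, modulus 11/4.
The radius of convergence is the smallest modulus among the singular points: (1/2)*sqrt(6).
The branch term is analytic at (3/20) - ((1/20)*sqrt(591))*i and contributes nothing to the residue; only the rational part matters.
The factor v**2 - 3*v/10 + 3/2 splits as (v - a)(v - a') with a = (3/20) - ((1/20)*sqrt(591))*i, a' = (3/20) + ((1/20)*sqrt(591))*i. At the order-1 pole a set g(v) = (v - a)*(rational part) = [-4/13] / (v - a').
Simple pole: residue = g(a) at a = (3/20) - ((1/20)*sqrt(591))*i, which is -((40/7683)*sqrt(591))*i.
The branch term is analytic at (3/20) + ((1/20)*sqrt(591))*i and contributes nothing to the residue; only the rational part matters.
The factor v**2 - 3*v/10 + 3/2 splits as (v - a)(v - a') with a = (3/20) + ((1/20)*sqrt(591))*i, a' = (3/20) - ((1/20)*sqrt(591))*i. At the order-1 pole a set g(v) = (v - a)*(rational part) = [-4/13] / (v - a').
Simple pole: residue = g(a) at a = (3/20) + ((1/20)*sqrt(591))*i, which is ((40/7683)*sqrt(591))*i.
List the singular points by increasing real part (a conjugate pair: the negative imaginary part first).

Radius of convergence at 0: (1/2)*sqrt(6).
At -11/4: a logarithmic branch point.
At (3/20) - ((1/20)*sqrt(591))*i: a pole of order 1; residue -((40/7683)*sqrt(591))*i.
At (3/20) + ((1/20)*sqrt(591))*i: a pole of order 1; residue ((40/7683)*sqrt(591))*i.


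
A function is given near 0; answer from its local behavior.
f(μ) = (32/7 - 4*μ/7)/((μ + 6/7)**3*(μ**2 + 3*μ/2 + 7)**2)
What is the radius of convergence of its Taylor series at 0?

Denominator factor (μ**2 + 3*μ/2 + 7)^2: discriminant -103/4, complex-conjugate roots (-3/4) + ((1/4)*sqrt(103))*i and (-3/4) - ((1/4)*sqrt(103))*i; poles of order 2, moduli sqrt(7) and sqrt(7).
Denominator factor (μ + 6/7)^3: pole of order 3 at -6/7, modulus 6/7.
The radius of convergence is the smallest modulus among the singular points: 6/7.

The radius of convergence is 6/7.


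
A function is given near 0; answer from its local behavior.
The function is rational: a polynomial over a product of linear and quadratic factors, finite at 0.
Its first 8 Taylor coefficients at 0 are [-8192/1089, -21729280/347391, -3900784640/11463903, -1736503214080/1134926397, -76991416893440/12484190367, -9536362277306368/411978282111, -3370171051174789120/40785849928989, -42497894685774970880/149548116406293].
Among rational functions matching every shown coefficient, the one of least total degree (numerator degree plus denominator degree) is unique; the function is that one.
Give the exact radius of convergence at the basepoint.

The radius of convergence is 3/8.

No rational of total degree below 6 reproduces all 8 coefficients; solving the [1/5] Pade equations on them gives f(z) = (4/3 - 30*z/29)/((z - 11/6)**2*(z - 3/8)**3), whose expansion matches every shown term.
Denominator factor (z - 11/6)^2: pole of order 2 at 11/6, modulus 11/6.
Denominator factor (z - 3/8)^3: pole of order 3 at 3/8, modulus 3/8.
The radius of convergence is the smallest modulus among the singular points: 3/8.


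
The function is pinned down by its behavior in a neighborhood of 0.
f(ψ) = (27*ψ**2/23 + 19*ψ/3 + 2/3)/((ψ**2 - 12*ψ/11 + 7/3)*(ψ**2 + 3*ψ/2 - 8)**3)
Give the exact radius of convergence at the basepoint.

Denominator factor (ψ**2 - 12*ψ/11 + 7/3): discriminant -2956/363, complex-conjugate roots (6/11) + ((1/33)*sqrt(2217))*i and (6/11) - ((1/33)*sqrt(2217))*i; poles of order 1, moduli (1/3)*sqrt(21) and (1/3)*sqrt(21).
Denominator factor (ψ**2 + 3*ψ/2 - 8)^3: discriminant 137/4, real irrational roots -3/4 + (1/4)*sqrt(137) and -3/4 - (1/4)*sqrt(137); poles of order 3, moduli -3/4 + (1/4)*sqrt(137) and 3/4 + (1/4)*sqrt(137).
The radius of convergence is the smallest modulus among the singular points: (1/3)*sqrt(21).

The radius of convergence is (1/3)*sqrt(21).


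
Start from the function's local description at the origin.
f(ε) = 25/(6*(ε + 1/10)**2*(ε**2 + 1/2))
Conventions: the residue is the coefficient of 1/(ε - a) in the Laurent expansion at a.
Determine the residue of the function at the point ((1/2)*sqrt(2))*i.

The factor ε**2 + 1/2 splits as (ε - a)(ε - a') with a = ((1/2)*sqrt(2))*i, a' = -((1/2)*sqrt(2))*i. At the order-1 pole a set g(ε) = (ε - a)*f(ε) = [25/(6*(ε + 1/10)**2)] / (ε - a').
Simple pole: residue = g(a) at a = ((1/2)*sqrt(2))*i, which is (-12500/7803) + ((30625/7803)*sqrt(2))*i.

The residue is (-12500/7803) + ((30625/7803)*sqrt(2))*i.


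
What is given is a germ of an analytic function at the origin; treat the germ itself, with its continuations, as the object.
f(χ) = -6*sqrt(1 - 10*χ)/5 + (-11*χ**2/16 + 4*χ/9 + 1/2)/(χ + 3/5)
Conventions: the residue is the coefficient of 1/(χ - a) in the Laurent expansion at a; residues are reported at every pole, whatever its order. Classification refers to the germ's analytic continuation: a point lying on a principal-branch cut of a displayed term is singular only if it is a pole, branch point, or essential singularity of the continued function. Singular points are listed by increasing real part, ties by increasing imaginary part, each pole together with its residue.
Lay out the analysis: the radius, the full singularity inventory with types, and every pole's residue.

Denominator factor (χ + 3/5): pole of order 1 at -3/5, modulus 3/5.
Branch term (-6/5)*sqrt(1 - χ/(1/10)): its argument vanishes at χ = 1/10, a square-root branch point, modulus 1/10.
The radius of convergence is the smallest modulus among the singular points: 1/10.
The branch term is analytic at -3/5 and contributes nothing to the residue; only the rational part matters.
At the order-1 pole -3/5 set g(χ) = (χ - (-3/5))*(rational part) = -11*χ**2/16 + 4*χ/9 + 1/2.
Simple pole: residue = g(a) at a = -3/5, which is -17/1200.
List the singular points by increasing real part (a conjugate pair: the negative imaginary part first).

Radius of convergence at 0: 1/10.
At -3/5: a pole of order 1; residue -17/1200.
At 1/10: an algebraic (square-root) branch point.


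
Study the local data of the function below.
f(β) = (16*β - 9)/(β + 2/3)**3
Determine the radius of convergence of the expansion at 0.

Denominator factor (β + 2/3)^3: pole of order 3 at -2/3, modulus 2/3.
The radius of convergence is the smallest modulus among the singular points: 2/3.

The radius of convergence is 2/3.
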